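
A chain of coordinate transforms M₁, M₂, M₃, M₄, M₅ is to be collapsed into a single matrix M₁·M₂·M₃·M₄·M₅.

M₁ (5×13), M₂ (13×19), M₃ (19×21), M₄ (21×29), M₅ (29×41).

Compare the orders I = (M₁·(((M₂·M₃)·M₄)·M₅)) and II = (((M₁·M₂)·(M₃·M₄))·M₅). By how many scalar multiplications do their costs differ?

9720

Order I = (M₁·(((M₂·M₃)·M₄)·M₅)): (M₂·M₃): 13×19 by 19×21 → 13×21, cost 13·19·21 = 5187; ((M₂·M₃)·M₄): 13×21 by 21×29 → 13×29, cost 13·21·29 = 7917; cumulative 13104; (((M₂·M₃)·M₄)·M₅): 13×29 by 29×41 → 13×41, cost 13·29·41 = 15457; cumulative 28561; (M₁·(((M₂·M₃)·M₄)·M₅)): 5×13 by 13×41 → 5×41, cost 5·13·41 = 2665; cumulative 31226. Total 31226.
Order II = (((M₁·M₂)·(M₃·M₄))·M₅): (M₁·M₂): 5×13 by 13×19 → 5×19, cost 5·13·19 = 1235; (M₃·M₄): 19×21 by 21×29 → 19×29, cost 19·21·29 = 11571; ((M₁·M₂)·(M₃·M₄)): 5×19 by 19×29 → 5×29, cost 5·19·29 = 2755; cumulative 15561; (((M₁·M₂)·(M₃·M₄))·M₅): 5×29 by 29×41 → 5×41, cost 5·29·41 = 5945; cumulative 21506. Total 21506.
Difference: |31226 − 21506| = 9720.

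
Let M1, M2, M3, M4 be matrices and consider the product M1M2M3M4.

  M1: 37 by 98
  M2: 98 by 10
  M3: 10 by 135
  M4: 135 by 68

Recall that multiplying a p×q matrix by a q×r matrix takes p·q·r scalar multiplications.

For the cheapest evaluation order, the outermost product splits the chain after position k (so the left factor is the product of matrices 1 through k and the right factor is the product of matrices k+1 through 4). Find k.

2

Adjacent pairs: M1M2 = 37·98·10 = 36260; M2M3 = 98·10·135 = 132300; M3M4 = 10·135·68 = 91800.
Length 3: M1..M3: k=1: 0+132300+37·98·135=621810; k=2: 36260+0+37·10·135=86210 → min 86210 | M2..M4: k=2: 0+91800+98·10·68=158440; k=3: 132300+0+98·135·68=1031940 → min 158440.
Top-level splits: k=1: (M1..M1)·(M2..M4) → 0+158440+37·98·68 = 405008; k=2: (M1..M2)·(M3..M4) → 36260+91800+37·10·68 = 153220; k=3: (M1..M3)·(M4..M4) → 86210+0+37·135·68 = 425870.
Best split is after M2, i.e. k = 2.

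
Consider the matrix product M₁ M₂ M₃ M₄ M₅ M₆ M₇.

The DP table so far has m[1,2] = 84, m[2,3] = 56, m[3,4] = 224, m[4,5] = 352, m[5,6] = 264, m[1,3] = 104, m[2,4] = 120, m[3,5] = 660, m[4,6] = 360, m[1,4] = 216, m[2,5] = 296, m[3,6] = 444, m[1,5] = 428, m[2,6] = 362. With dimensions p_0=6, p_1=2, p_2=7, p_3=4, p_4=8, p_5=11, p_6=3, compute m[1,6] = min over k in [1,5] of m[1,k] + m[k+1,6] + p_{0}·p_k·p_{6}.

398

m[1,6] = min over k∈[1,5] of m[1,k]+m[k+1,6]+p_{0}·p_k·p_{6}.
k=1: 0 + 362 + 6·2·3 = 398; k=2: 84 + 444 + 6·7·3 = 654; k=3: 104 + 360 + 6·4·3 = 536; k=4: 216 + 264 + 6·8·3 = 624; k=5: 428 + 0 + 6·11·3 = 626.
Minimum: 398 at k=1.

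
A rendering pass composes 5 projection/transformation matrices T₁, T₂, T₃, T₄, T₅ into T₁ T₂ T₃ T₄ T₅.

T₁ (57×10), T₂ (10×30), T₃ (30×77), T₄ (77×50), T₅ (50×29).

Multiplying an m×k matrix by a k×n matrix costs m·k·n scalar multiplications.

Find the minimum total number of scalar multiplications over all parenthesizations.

92630

Adjacent pairs: T₁T₂ = 57·10·30 = 17100; T₂T₃ = 10·30·77 = 23100; T₃T₄ = 30·77·50 = 115500; T₄T₅ = 77·50·29 = 111650.
Length 3: T₁..T₃: k=1: 0+23100+57·10·77=66990; k=2: 17100+0+57·30·77=148770 → min 66990 | T₂..T₄: k=2: 0+115500+10·30·50=130500; k=3: 23100+0+10·77·50=61600 → min 61600 | T₃..T₅: k=3: 0+111650+30·77·29=178640; k=4: 115500+0+30·50·29=159000 → min 159000.
Length 4: T₁..T₄: k=1: 0+61600+57·10·50=90100; k=2: 17100+115500+57·30·50=218100; k=3: 66990+0+57·77·50=286440 → min 90100 | T₂..T₅: k=2: 0+159000+10·30·29=167700; k=3: 23100+111650+10·77·29=157080; k=4: 61600+0+10·50·29=76100 → min 76100.
Length 5: T₁..T₅: k=1: 0+76100+57·10·29=92630; k=2: 17100+159000+57·30·29=225690; k=3: 66990+111650+57·77·29=305921; k=4: 90100+0+57·50·29=172750 → min 92630.
Optimal order: (T₁ (((T₂ T₃) T₄) T₅)) with cost 92630.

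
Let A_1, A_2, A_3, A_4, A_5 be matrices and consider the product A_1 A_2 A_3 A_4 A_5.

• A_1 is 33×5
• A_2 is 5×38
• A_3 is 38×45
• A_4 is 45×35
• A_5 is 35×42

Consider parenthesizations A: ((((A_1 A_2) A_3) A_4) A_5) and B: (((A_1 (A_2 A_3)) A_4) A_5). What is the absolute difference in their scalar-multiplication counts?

Order A = ((((A_1 A_2) A_3) A_4) A_5): (A_1 A_2): 33×5 by 5×38 → 33×38, cost 33·5·38 = 6270; ((A_1 A_2) A_3): 33×38 by 38×45 → 33×45, cost 33·38·45 = 56430; cumulative 62700; (((A_1 A_2) A_3) A_4): 33×45 by 45×35 → 33×35, cost 33·45·35 = 51975; cumulative 114675; ((((A_1 A_2) A_3) A_4) A_5): 33×35 by 35×42 → 33×42, cost 33·35·42 = 48510; cumulative 163185. Total 163185.
Order B = (((A_1 (A_2 A_3)) A_4) A_5): (A_2 A_3): 5×38 by 38×45 → 5×45, cost 5·38·45 = 8550; (A_1 (A_2 A_3)): 33×5 by 5×45 → 33×45, cost 33·5·45 = 7425; cumulative 15975; ((A_1 (A_2 A_3)) A_4): 33×45 by 45×35 → 33×35, cost 33·45·35 = 51975; cumulative 67950; (((A_1 (A_2 A_3)) A_4) A_5): 33×35 by 35×42 → 33×42, cost 33·35·42 = 48510; cumulative 116460. Total 116460.
Difference: |163185 − 116460| = 46725.

46725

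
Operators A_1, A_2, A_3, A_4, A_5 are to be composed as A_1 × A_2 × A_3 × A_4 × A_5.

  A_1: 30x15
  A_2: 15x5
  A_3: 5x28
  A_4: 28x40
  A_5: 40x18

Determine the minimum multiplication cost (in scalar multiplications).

14150

Adjacent pairs: A_1A_2 = 30·15·5 = 2250; A_2A_3 = 15·5·28 = 2100; A_3A_4 = 5·28·40 = 5600; A_4A_5 = 28·40·18 = 20160.
Length 3: A_1..A_3: k=1: 0+2100+30·15·28=14700; k=2: 2250+0+30·5·28=6450 → min 6450 | A_2..A_4: k=2: 0+5600+15·5·40=8600; k=3: 2100+0+15·28·40=18900 → min 8600 | A_3..A_5: k=3: 0+20160+5·28·18=22680; k=4: 5600+0+5·40·18=9200 → min 9200.
Length 4: A_1..A_4: k=1: 0+8600+30·15·40=26600; k=2: 2250+5600+30·5·40=13850; k=3: 6450+0+30·28·40=40050 → min 13850 | A_2..A_5: k=2: 0+9200+15·5·18=10550; k=3: 2100+20160+15·28·18=29820; k=4: 8600+0+15·40·18=19400 → min 10550.
Length 5: A_1..A_5: k=1: 0+10550+30·15·18=18650; k=2: 2250+9200+30·5·18=14150; k=3: 6450+20160+30·28·18=41730; k=4: 13850+0+30·40·18=35450 → min 14150.
Optimal order: ((A_1 × A_2) × ((A_3 × A_4) × A_5)) with cost 14150.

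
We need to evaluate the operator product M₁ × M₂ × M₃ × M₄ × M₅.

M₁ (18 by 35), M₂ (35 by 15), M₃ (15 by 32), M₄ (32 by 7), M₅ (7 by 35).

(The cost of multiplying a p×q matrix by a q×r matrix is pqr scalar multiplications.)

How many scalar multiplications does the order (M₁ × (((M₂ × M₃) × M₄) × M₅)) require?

55265

(M₂ × M₃): 35×15 by 15×32 → 35×32, cost 35·15·32 = 16800
((M₂ × M₃) × M₄): 35×32 by 32×7 → 35×7, cost 35·32·7 = 7840; cumulative 24640
(((M₂ × M₃) × M₄) × M₅): 35×7 by 7×35 → 35×35, cost 35·7·35 = 8575; cumulative 33215
(M₁ × (((M₂ × M₃) × M₄) × M₅)): 18×35 by 35×35 → 18×35, cost 18·35·35 = 22050; cumulative 55265
Total: 55265 scalar multiplications.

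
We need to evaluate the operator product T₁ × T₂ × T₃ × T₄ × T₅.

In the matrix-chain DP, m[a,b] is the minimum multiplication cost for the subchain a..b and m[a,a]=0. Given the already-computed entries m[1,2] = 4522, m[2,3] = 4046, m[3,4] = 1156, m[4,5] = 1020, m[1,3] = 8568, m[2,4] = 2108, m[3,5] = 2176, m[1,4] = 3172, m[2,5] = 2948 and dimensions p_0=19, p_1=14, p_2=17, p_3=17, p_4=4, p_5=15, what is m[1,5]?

m[1,5] = min over k∈[1,4] of m[1,k]+m[k+1,5]+p_{0}·p_k·p_{5}.
k=1: 0 + 2948 + 19·14·15 = 6938; k=2: 4522 + 2176 + 19·17·15 = 11543; k=3: 8568 + 1020 + 19·17·15 = 14433; k=4: 3172 + 0 + 19·4·15 = 4312.
Minimum: 4312 at k=4.

4312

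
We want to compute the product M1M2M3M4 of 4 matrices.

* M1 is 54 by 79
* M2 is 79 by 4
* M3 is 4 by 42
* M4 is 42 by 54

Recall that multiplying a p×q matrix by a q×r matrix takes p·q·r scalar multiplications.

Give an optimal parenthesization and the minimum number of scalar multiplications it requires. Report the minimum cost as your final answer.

37800

Adjacent pairs: M1M2 = 54·79·4 = 17064; M2M3 = 79·4·42 = 13272; M3M4 = 4·42·54 = 9072.
Length 3: M1..M3: k=1: 0+13272+54·79·42=192444; k=2: 17064+0+54·4·42=26136 → min 26136 | M2..M4: k=2: 0+9072+79·4·54=26136; k=3: 13272+0+79·42·54=192444 → min 26136.
Length 4: M1..M4: k=1: 0+26136+54·79·54=256500; k=2: 17064+9072+54·4·54=37800; k=3: 26136+0+54·42·54=148608 → min 37800.
Optimal parenthesization: ((M1M2)(M3M4)) with cost 37800.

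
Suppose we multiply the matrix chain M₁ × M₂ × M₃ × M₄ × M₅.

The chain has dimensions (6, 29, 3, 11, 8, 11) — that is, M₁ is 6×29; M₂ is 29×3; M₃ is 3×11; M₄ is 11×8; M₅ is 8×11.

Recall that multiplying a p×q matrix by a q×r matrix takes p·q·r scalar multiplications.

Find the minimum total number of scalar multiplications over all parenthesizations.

Adjacent pairs: M₁M₂ = 6·29·3 = 522; M₂M₃ = 29·3·11 = 957; M₃M₄ = 3·11·8 = 264; M₄M₅ = 11·8·11 = 968.
Length 3: M₁..M₃: k=1: 0+957+6·29·11=2871; k=2: 522+0+6·3·11=720 → min 720 | M₂..M₄: k=2: 0+264+29·3·8=960; k=3: 957+0+29·11·8=3509 → min 960 | M₃..M₅: k=3: 0+968+3·11·11=1331; k=4: 264+0+3·8·11=528 → min 528.
Length 4: M₁..M₄: k=1: 0+960+6·29·8=2352; k=2: 522+264+6·3·8=930; k=3: 720+0+6·11·8=1248 → min 930 | M₂..M₅: k=2: 0+528+29·3·11=1485; k=3: 957+968+29·11·11=5434; k=4: 960+0+29·8·11=3512 → min 1485.
Length 5: M₁..M₅: k=1: 0+1485+6·29·11=3399; k=2: 522+528+6·3·11=1248; k=3: 720+968+6·11·11=2414; k=4: 930+0+6·8·11=1458 → min 1248.
Optimal order: ((M₁ × M₂) × ((M₃ × M₄) × M₅)) with cost 1248.

1248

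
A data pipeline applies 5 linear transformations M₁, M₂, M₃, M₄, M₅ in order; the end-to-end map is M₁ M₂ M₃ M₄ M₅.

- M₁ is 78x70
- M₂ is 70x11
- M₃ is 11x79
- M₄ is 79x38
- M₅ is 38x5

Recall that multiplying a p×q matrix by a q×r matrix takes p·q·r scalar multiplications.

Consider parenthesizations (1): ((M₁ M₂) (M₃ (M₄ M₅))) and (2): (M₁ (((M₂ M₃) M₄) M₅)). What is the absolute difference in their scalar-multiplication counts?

Order (1) = ((M₁ M₂) (M₃ (M₄ M₅))): (M₁ M₂): 78×70 by 70×11 → 78×11, cost 78·70·11 = 60060; (M₄ M₅): 79×38 by 38×5 → 79×5, cost 79·38·5 = 15010; (M₃ (M₄ M₅)): 11×79 by 79×5 → 11×5, cost 11·79·5 = 4345; cumulative 19355; ((M₁ M₂) (M₃ (M₄ M₅))): 78×11 by 11×5 → 78×5, cost 78·11·5 = 4290; cumulative 83705. Total 83705.
Order (2) = (M₁ (((M₂ M₃) M₄) M₅)): (M₂ M₃): 70×11 by 11×79 → 70×79, cost 70·11·79 = 60830; ((M₂ M₃) M₄): 70×79 by 79×38 → 70×38, cost 70·79·38 = 210140; cumulative 270970; (((M₂ M₃) M₄) M₅): 70×38 by 38×5 → 70×5, cost 70·38·5 = 13300; cumulative 284270; (M₁ (((M₂ M₃) M₄) M₅)): 78×70 by 70×5 → 78×5, cost 78·70·5 = 27300; cumulative 311570. Total 311570.
Difference: |83705 − 311570| = 227865.

227865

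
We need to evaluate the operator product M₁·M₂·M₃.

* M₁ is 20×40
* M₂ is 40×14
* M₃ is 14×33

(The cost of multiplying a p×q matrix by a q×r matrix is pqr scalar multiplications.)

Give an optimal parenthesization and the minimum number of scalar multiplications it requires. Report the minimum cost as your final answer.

(M₁·(M₂·M₃)): cost 44880.
((M₁·M₂)·M₃): cost 20440.
Optimal: ((M₁·M₂)·M₃) with cost 20440.

20440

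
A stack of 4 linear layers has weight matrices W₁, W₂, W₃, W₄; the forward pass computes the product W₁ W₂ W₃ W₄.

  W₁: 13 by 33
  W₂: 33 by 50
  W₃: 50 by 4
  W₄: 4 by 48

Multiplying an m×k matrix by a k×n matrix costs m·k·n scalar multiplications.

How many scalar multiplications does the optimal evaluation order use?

10812

Adjacent pairs: W₁W₂ = 13·33·50 = 21450; W₂W₃ = 33·50·4 = 6600; W₃W₄ = 50·4·48 = 9600.
Length 3: W₁..W₃: k=1: 0+6600+13·33·4=8316; k=2: 21450+0+13·50·4=24050 → min 8316 | W₂..W₄: k=2: 0+9600+33·50·48=88800; k=3: 6600+0+33·4·48=12936 → min 12936.
Length 4: W₁..W₄: k=1: 0+12936+13·33·48=33528; k=2: 21450+9600+13·50·48=62250; k=3: 8316+0+13·4·48=10812 → min 10812.
Optimal order: ((W₁ (W₂ W₃)) W₄) with cost 10812.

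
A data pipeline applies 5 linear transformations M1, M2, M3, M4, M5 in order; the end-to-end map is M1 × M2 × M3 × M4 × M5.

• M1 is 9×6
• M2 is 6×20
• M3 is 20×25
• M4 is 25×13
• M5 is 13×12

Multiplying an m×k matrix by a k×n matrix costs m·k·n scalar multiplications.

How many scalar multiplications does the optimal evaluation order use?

6534

Adjacent pairs: M1M2 = 9·6·20 = 1080; M2M3 = 6·20·25 = 3000; M3M4 = 20·25·13 = 6500; M4M5 = 25·13·12 = 3900.
Length 3: M1..M3: k=1: 0+3000+9·6·25=4350; k=2: 1080+0+9·20·25=5580 → min 4350 | M2..M4: k=2: 0+6500+6·20·13=8060; k=3: 3000+0+6·25·13=4950 → min 4950 | M3..M5: k=3: 0+3900+20·25·12=9900; k=4: 6500+0+20·13·12=9620 → min 9620.
Length 4: M1..M4: k=1: 0+4950+9·6·13=5652; k=2: 1080+6500+9·20·13=9920; k=3: 4350+0+9·25·13=7275 → min 5652 | M2..M5: k=2: 0+9620+6·20·12=11060; k=3: 3000+3900+6·25·12=8700; k=4: 4950+0+6·13·12=5886 → min 5886.
Length 5: M1..M5: k=1: 0+5886+9·6·12=6534; k=2: 1080+9620+9·20·12=12860; k=3: 4350+3900+9·25·12=10950; k=4: 5652+0+9·13·12=7056 → min 6534.
Optimal order: (M1 × (((M2 × M3) × M4) × M5)) with cost 6534.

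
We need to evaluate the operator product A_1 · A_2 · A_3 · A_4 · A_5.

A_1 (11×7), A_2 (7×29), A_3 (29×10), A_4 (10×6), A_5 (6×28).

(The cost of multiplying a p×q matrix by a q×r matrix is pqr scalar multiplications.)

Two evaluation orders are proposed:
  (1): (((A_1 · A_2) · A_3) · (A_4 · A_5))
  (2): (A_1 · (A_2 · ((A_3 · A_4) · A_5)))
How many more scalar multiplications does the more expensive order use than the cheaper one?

Order (1) = (((A_1 · A_2) · A_3) · (A_4 · A_5)): (A_1 · A_2): 11×7 by 7×29 → 11×29, cost 11·7·29 = 2233; ((A_1 · A_2) · A_3): 11×29 by 29×10 → 11×10, cost 11·29·10 = 3190; cumulative 5423; (A_4 · A_5): 10×6 by 6×28 → 10×28, cost 10·6·28 = 1680; (((A_1 · A_2) · A_3) · (A_4 · A_5)): 11×10 by 10×28 → 11×28, cost 11·10·28 = 3080; cumulative 10183. Total 10183.
Order (2) = (A_1 · (A_2 · ((A_3 · A_4) · A_5))): (A_3 · A_4): 29×10 by 10×6 → 29×6, cost 29·10·6 = 1740; ((A_3 · A_4) · A_5): 29×6 by 6×28 → 29×28, cost 29·6·28 = 4872; cumulative 6612; (A_2 · ((A_3 · A_4) · A_5)): 7×29 by 29×28 → 7×28, cost 7·29·28 = 5684; cumulative 12296; (A_1 · (A_2 · ((A_3 · A_4) · A_5))): 11×7 by 7×28 → 11×28, cost 11·7·28 = 2156; cumulative 14452. Total 14452.
Difference: |10183 − 14452| = 4269.

4269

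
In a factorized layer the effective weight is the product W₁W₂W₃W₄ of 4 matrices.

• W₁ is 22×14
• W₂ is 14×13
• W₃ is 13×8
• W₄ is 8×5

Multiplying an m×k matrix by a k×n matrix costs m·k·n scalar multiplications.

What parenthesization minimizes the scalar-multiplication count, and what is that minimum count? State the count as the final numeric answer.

2970

Adjacent pairs: W₁W₂ = 22·14·13 = 4004; W₂W₃ = 14·13·8 = 1456; W₃W₄ = 13·8·5 = 520.
Length 3: W₁..W₃: k=1: 0+1456+22·14·8=3920; k=2: 4004+0+22·13·8=6292 → min 3920 | W₂..W₄: k=2: 0+520+14·13·5=1430; k=3: 1456+0+14·8·5=2016 → min 1430.
Length 4: W₁..W₄: k=1: 0+1430+22·14·5=2970; k=2: 4004+520+22·13·5=5954; k=3: 3920+0+22·8·5=4800 → min 2970.
Optimal parenthesization: (W₁(W₂(W₃W₄))) with cost 2970.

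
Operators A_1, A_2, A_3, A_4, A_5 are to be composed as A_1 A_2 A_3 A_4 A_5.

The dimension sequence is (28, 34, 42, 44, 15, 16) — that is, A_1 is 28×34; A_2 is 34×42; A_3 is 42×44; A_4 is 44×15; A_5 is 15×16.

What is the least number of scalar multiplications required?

70140

Adjacent pairs: A_1A_2 = 28·34·42 = 39984; A_2A_3 = 34·42·44 = 62832; A_3A_4 = 42·44·15 = 27720; A_4A_5 = 44·15·16 = 10560.
Length 3: A_1..A_3: k=1: 0+62832+28·34·44=104720; k=2: 39984+0+28·42·44=91728 → min 91728 | A_2..A_4: k=2: 0+27720+34·42·15=49140; k=3: 62832+0+34·44·15=85272 → min 49140 | A_3..A_5: k=3: 0+10560+42·44·16=40128; k=4: 27720+0+42·15·16=37800 → min 37800.
Length 4: A_1..A_4: k=1: 0+49140+28·34·15=63420; k=2: 39984+27720+28·42·15=85344; k=3: 91728+0+28·44·15=110208 → min 63420 | A_2..A_5: k=2: 0+37800+34·42·16=60648; k=3: 62832+10560+34·44·16=97328; k=4: 49140+0+34·15·16=57300 → min 57300.
Length 5: A_1..A_5: k=1: 0+57300+28·34·16=72532; k=2: 39984+37800+28·42·16=96600; k=3: 91728+10560+28·44·16=122000; k=4: 63420+0+28·15·16=70140 → min 70140.
Optimal order: ((A_1 (A_2 (A_3 A_4))) A_5) with cost 70140.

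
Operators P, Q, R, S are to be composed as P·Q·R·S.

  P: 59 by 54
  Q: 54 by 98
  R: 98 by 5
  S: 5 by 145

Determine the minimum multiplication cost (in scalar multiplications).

Adjacent pairs: PQ = 59·54·98 = 312228; QR = 54·98·5 = 26460; RS = 98·5·145 = 71050.
Length 3: P..R: k=1: 0+26460+59·54·5=42390; k=2: 312228+0+59·98·5=341138 → min 42390 | Q..S: k=2: 0+71050+54·98·145=838390; k=3: 26460+0+54·5·145=65610 → min 65610.
Length 4: P..S: k=1: 0+65610+59·54·145=527580; k=2: 312228+71050+59·98·145=1221668; k=3: 42390+0+59·5·145=85165 → min 85165.
Optimal order: ((P·(Q·R))·S) with cost 85165.

85165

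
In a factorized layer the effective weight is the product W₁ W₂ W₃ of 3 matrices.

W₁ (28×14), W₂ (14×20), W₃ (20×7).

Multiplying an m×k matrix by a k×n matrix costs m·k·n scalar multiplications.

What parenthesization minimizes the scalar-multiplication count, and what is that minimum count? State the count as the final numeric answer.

(W₁ (W₂ W₃)): cost 4704.
((W₁ W₂) W₃): cost 11760.
Optimal: (W₁ (W₂ W₃)) with cost 4704.

4704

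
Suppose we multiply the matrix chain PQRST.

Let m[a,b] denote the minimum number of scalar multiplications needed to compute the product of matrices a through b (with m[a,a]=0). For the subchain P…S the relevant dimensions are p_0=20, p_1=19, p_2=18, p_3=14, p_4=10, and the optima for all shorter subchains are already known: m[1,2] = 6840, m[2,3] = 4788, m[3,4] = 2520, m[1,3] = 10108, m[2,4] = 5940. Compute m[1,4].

9740

m[1,4] = min over k∈[1,3] of m[1,k]+m[k+1,4]+p_{0}·p_k·p_{4}.
k=1: 0 + 5940 + 20·19·10 = 9740; k=2: 6840 + 2520 + 20·18·10 = 12960; k=3: 10108 + 0 + 20·14·10 = 12908.
Minimum: 9740 at k=1.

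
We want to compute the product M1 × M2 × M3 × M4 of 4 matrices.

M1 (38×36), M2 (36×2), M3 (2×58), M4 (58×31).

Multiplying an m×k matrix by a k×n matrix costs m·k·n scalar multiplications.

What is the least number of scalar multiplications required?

Adjacent pairs: M1M2 = 38·36·2 = 2736; M2M3 = 36·2·58 = 4176; M3M4 = 2·58·31 = 3596.
Length 3: M1..M3: k=1: 0+4176+38·36·58=83520; k=2: 2736+0+38·2·58=7144 → min 7144 | M2..M4: k=2: 0+3596+36·2·31=5828; k=3: 4176+0+36·58·31=68904 → min 5828.
Length 4: M1..M4: k=1: 0+5828+38·36·31=48236; k=2: 2736+3596+38·2·31=8688; k=3: 7144+0+38·58·31=75468 → min 8688.
Optimal order: ((M1 × M2) × (M3 × M4)) with cost 8688.

8688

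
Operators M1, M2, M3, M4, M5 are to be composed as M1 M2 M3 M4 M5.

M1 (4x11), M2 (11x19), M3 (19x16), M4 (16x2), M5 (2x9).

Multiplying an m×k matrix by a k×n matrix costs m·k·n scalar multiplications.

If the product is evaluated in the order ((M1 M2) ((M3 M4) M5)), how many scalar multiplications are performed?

(M1 M2): 4×11 by 11×19 → 4×19, cost 4·11·19 = 836
(M3 M4): 19×16 by 16×2 → 19×2, cost 19·16·2 = 608
((M3 M4) M5): 19×2 by 2×9 → 19×9, cost 19·2·9 = 342; cumulative 950
((M1 M2) ((M3 M4) M5)): 4×19 by 19×9 → 4×9, cost 4·19·9 = 684; cumulative 2470
Total: 2470 scalar multiplications.

2470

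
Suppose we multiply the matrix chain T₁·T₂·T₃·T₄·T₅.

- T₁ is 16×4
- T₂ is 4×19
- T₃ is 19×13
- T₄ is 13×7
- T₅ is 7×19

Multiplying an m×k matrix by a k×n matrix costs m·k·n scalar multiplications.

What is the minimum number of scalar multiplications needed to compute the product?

3100

Adjacent pairs: T₁T₂ = 16·4·19 = 1216; T₂T₃ = 4·19·13 = 988; T₃T₄ = 19·13·7 = 1729; T₄T₅ = 13·7·19 = 1729.
Length 3: T₁..T₃: k=1: 0+988+16·4·13=1820; k=2: 1216+0+16·19·13=5168 → min 1820 | T₂..T₄: k=2: 0+1729+4·19·7=2261; k=3: 988+0+4·13·7=1352 → min 1352 | T₃..T₅: k=3: 0+1729+19·13·19=6422; k=4: 1729+0+19·7·19=4256 → min 4256.
Length 4: T₁..T₄: k=1: 0+1352+16·4·7=1800; k=2: 1216+1729+16·19·7=5073; k=3: 1820+0+16·13·7=3276 → min 1800 | T₂..T₅: k=2: 0+4256+4·19·19=5700; k=3: 988+1729+4·13·19=3705; k=4: 1352+0+4·7·19=1884 → min 1884.
Length 5: T₁..T₅: k=1: 0+1884+16·4·19=3100; k=2: 1216+4256+16·19·19=11248; k=3: 1820+1729+16·13·19=7501; k=4: 1800+0+16·7·19=3928 → min 3100.
Optimal order: (T₁·(((T₂·T₃)·T₄)·T₅)) with cost 3100.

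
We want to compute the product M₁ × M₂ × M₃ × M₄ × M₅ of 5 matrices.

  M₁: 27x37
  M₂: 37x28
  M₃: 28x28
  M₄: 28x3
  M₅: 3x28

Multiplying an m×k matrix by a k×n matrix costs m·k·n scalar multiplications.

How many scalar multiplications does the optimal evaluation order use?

Adjacent pairs: M₁M₂ = 27·37·28 = 27972; M₂M₃ = 37·28·28 = 29008; M₃M₄ = 28·28·3 = 2352; M₄M₅ = 28·3·28 = 2352.
Length 3: M₁..M₃: k=1: 0+29008+27·37·28=56980; k=2: 27972+0+27·28·28=49140 → min 49140 | M₂..M₄: k=2: 0+2352+37·28·3=5460; k=3: 29008+0+37·28·3=32116 → min 5460 | M₃..M₅: k=3: 0+2352+28·28·28=24304; k=4: 2352+0+28·3·28=4704 → min 4704.
Length 4: M₁..M₄: k=1: 0+5460+27·37·3=8457; k=2: 27972+2352+27·28·3=32592; k=3: 49140+0+27·28·3=51408 → min 8457 | M₂..M₅: k=2: 0+4704+37·28·28=33712; k=3: 29008+2352+37·28·28=60368; k=4: 5460+0+37·3·28=8568 → min 8568.
Length 5: M₁..M₅: k=1: 0+8568+27·37·28=36540; k=2: 27972+4704+27·28·28=53844; k=3: 49140+2352+27·28·28=72660; k=4: 8457+0+27·3·28=10725 → min 10725.
Optimal order: ((M₁ × (M₂ × (M₃ × M₄))) × M₅) with cost 10725.

10725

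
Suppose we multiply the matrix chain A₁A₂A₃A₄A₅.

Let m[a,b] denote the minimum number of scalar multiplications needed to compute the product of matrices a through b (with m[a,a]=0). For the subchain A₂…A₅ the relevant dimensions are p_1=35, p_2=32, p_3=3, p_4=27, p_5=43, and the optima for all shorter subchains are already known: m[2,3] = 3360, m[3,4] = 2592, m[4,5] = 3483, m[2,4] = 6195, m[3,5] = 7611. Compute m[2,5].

m[2,5] = min over k∈[2,4] of m[2,k]+m[k+1,5]+p_{1}·p_k·p_{5}.
k=2: 0 + 7611 + 35·32·43 = 55771; k=3: 3360 + 3483 + 35·3·43 = 11358; k=4: 6195 + 0 + 35·27·43 = 46830.
Minimum: 11358 at k=3.

11358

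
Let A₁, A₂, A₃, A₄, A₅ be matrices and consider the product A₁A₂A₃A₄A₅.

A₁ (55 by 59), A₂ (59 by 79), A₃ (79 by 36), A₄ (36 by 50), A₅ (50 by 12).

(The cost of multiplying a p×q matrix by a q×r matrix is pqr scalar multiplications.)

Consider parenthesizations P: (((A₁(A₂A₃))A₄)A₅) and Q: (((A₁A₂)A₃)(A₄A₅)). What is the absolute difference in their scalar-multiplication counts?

41519

Order P = (((A₁(A₂A₃))A₄)A₅): (A₂A₃): 59×79 by 79×36 → 59×36, cost 59·79·36 = 167796; (A₁(A₂A₃)): 55×59 by 59×36 → 55×36, cost 55·59·36 = 116820; cumulative 284616; ((A₁(A₂A₃))A₄): 55×36 by 36×50 → 55×50, cost 55·36·50 = 99000; cumulative 383616; (((A₁(A₂A₃))A₄)A₅): 55×50 by 50×12 → 55×12, cost 55·50·12 = 33000; cumulative 416616. Total 416616.
Order Q = (((A₁A₂)A₃)(A₄A₅)): (A₁A₂): 55×59 by 59×79 → 55×79, cost 55·59·79 = 256355; ((A₁A₂)A₃): 55×79 by 79×36 → 55×36, cost 55·79·36 = 156420; cumulative 412775; (A₄A₅): 36×50 by 50×12 → 36×12, cost 36·50·12 = 21600; (((A₁A₂)A₃)(A₄A₅)): 55×36 by 36×12 → 55×12, cost 55·36·12 = 23760; cumulative 458135. Total 458135.
Difference: |416616 − 458135| = 41519.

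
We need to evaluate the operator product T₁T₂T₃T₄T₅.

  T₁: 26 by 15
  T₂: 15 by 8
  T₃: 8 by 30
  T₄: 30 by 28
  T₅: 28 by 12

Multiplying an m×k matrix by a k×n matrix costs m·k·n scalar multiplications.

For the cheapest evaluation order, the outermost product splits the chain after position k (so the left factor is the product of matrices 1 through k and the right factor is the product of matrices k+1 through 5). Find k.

2

Adjacent pairs: T₁T₂ = 26·15·8 = 3120; T₂T₃ = 15·8·30 = 3600; T₃T₄ = 8·30·28 = 6720; T₄T₅ = 30·28·12 = 10080.
Length 3: T₁..T₃: k=1: 0+3600+26·15·30=15300; k=2: 3120+0+26·8·30=9360 → min 9360 | T₂..T₄: k=2: 0+6720+15·8·28=10080; k=3: 3600+0+15·30·28=16200 → min 10080 | T₃..T₅: k=3: 0+10080+8·30·12=12960; k=4: 6720+0+8·28·12=9408 → min 9408.
Length 4: T₁..T₄: k=1: 0+10080+26·15·28=21000; k=2: 3120+6720+26·8·28=15664; k=3: 9360+0+26·30·28=31200 → min 15664 | T₂..T₅: k=2: 0+9408+15·8·12=10848; k=3: 3600+10080+15·30·12=19080; k=4: 10080+0+15·28·12=15120 → min 10848.
Top-level splits: k=1: (T₁..T₁)·(T₂..T₅) → 0+10848+26·15·12 = 15528; k=2: (T₁..T₂)·(T₃..T₅) → 3120+9408+26·8·12 = 15024; k=3: (T₁..T₃)·(T₄..T₅) → 9360+10080+26·30·12 = 28800; k=4: (T₁..T₄)·(T₅..T₅) → 15664+0+26·28·12 = 24400.
Best split is after T₂, i.e. k = 2.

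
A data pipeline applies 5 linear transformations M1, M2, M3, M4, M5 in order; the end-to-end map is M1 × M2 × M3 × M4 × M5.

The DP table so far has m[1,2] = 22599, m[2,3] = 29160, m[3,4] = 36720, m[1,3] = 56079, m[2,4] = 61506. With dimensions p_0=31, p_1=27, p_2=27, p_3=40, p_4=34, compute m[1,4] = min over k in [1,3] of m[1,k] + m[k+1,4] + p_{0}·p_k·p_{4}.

m[1,4] = min over k∈[1,3] of m[1,k]+m[k+1,4]+p_{0}·p_k·p_{4}.
k=1: 0 + 61506 + 31·27·34 = 89964; k=2: 22599 + 36720 + 31·27·34 = 87777; k=3: 56079 + 0 + 31·40·34 = 98239.
Minimum: 87777 at k=2.

87777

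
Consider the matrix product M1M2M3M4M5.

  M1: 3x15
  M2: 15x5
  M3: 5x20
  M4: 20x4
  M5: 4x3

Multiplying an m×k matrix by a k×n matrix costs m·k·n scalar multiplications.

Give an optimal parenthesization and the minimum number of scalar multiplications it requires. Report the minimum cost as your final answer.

721

Adjacent pairs: M1M2 = 3·15·5 = 225; M2M3 = 15·5·20 = 1500; M3M4 = 5·20·4 = 400; M4M5 = 20·4·3 = 240.
Length 3: M1..M3: k=1: 0+1500+3·15·20=2400; k=2: 225+0+3·5·20=525 → min 525 | M2..M4: k=2: 0+400+15·5·4=700; k=3: 1500+0+15·20·4=2700 → min 700 | M3..M5: k=3: 0+240+5·20·3=540; k=4: 400+0+5·4·3=460 → min 460.
Length 4: M1..M4: k=1: 0+700+3·15·4=880; k=2: 225+400+3·5·4=685; k=3: 525+0+3·20·4=765 → min 685 | M2..M5: k=2: 0+460+15·5·3=685; k=3: 1500+240+15·20·3=2640; k=4: 700+0+15·4·3=880 → min 685.
Length 5: M1..M5: k=1: 0+685+3·15·3=820; k=2: 225+460+3·5·3=730; k=3: 525+240+3·20·3=945; k=4: 685+0+3·4·3=721 → min 721.
Optimal parenthesization: (((M1M2)(M3M4))M5) with cost 721.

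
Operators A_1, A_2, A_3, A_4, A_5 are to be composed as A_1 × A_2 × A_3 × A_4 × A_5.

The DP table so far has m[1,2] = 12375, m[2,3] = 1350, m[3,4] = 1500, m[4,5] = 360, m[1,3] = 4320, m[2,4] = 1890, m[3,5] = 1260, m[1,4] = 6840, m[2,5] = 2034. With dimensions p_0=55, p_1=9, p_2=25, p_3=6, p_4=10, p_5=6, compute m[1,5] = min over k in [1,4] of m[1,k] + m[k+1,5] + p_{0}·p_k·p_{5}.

5004

m[1,5] = min over k∈[1,4] of m[1,k]+m[k+1,5]+p_{0}·p_k·p_{5}.
k=1: 0 + 2034 + 55·9·6 = 5004; k=2: 12375 + 1260 + 55·25·6 = 21885; k=3: 4320 + 360 + 55·6·6 = 6660; k=4: 6840 + 0 + 55·10·6 = 10140.
Minimum: 5004 at k=1.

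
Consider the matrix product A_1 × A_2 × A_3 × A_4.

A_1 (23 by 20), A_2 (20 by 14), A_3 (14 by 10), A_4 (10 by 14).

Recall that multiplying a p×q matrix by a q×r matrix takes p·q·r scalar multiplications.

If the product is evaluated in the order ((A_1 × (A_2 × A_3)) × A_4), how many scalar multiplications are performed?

10620

(A_2 × A_3): 20×14 by 14×10 → 20×10, cost 20·14·10 = 2800
(A_1 × (A_2 × A_3)): 23×20 by 20×10 → 23×10, cost 23·20·10 = 4600; cumulative 7400
((A_1 × (A_2 × A_3)) × A_4): 23×10 by 10×14 → 23×14, cost 23·10·14 = 3220; cumulative 10620
Total: 10620 scalar multiplications.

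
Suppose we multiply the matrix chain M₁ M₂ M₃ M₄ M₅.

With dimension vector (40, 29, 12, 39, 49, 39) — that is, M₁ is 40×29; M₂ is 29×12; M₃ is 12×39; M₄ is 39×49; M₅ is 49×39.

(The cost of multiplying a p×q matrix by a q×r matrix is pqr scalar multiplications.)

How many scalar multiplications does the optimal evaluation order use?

Adjacent pairs: M₁M₂ = 40·29·12 = 13920; M₂M₃ = 29·12·39 = 13572; M₃M₄ = 12·39·49 = 22932; M₄M₅ = 39·49·39 = 74529.
Length 3: M₁..M₃: k=1: 0+13572+40·29·39=58812; k=2: 13920+0+40·12·39=32640 → min 32640 | M₂..M₄: k=2: 0+22932+29·12·49=39984; k=3: 13572+0+29·39·49=68991 → min 39984 | M₃..M₅: k=3: 0+74529+12·39·39=92781; k=4: 22932+0+12·49·39=45864 → min 45864.
Length 4: M₁..M₄: k=1: 0+39984+40·29·49=96824; k=2: 13920+22932+40·12·49=60372; k=3: 32640+0+40·39·49=109080 → min 60372 | M₂..M₅: k=2: 0+45864+29·12·39=59436; k=3: 13572+74529+29·39·39=132210; k=4: 39984+0+29·49·39=95403 → min 59436.
Length 5: M₁..M₅: k=1: 0+59436+40·29·39=104676; k=2: 13920+45864+40·12·39=78504; k=3: 32640+74529+40·39·39=168009; k=4: 60372+0+40·49·39=136812 → min 78504.
Optimal order: ((M₁ M₂) ((M₃ M₄) M₅)) with cost 78504.

78504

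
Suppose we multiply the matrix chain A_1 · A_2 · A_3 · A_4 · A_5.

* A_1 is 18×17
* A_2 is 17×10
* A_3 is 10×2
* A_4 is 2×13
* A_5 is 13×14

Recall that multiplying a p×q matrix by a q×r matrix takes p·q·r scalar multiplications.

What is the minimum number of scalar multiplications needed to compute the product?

Adjacent pairs: A_1A_2 = 18·17·10 = 3060; A_2A_3 = 17·10·2 = 340; A_3A_4 = 10·2·13 = 260; A_4A_5 = 2·13·14 = 364.
Length 3: A_1..A_3: k=1: 0+340+18·17·2=952; k=2: 3060+0+18·10·2=3420 → min 952 | A_2..A_4: k=2: 0+260+17·10·13=2470; k=3: 340+0+17·2·13=782 → min 782 | A_3..A_5: k=3: 0+364+10·2·14=644; k=4: 260+0+10·13·14=2080 → min 644.
Length 4: A_1..A_4: k=1: 0+782+18·17·13=4760; k=2: 3060+260+18·10·13=5660; k=3: 952+0+18·2·13=1420 → min 1420 | A_2..A_5: k=2: 0+644+17·10·14=3024; k=3: 340+364+17·2·14=1180; k=4: 782+0+17·13·14=3876 → min 1180.
Length 5: A_1..A_5: k=1: 0+1180+18·17·14=5464; k=2: 3060+644+18·10·14=6224; k=3: 952+364+18·2·14=1820; k=4: 1420+0+18·13·14=4696 → min 1820.
Optimal order: ((A_1 · (A_2 · A_3)) · (A_4 · A_5)) with cost 1820.

1820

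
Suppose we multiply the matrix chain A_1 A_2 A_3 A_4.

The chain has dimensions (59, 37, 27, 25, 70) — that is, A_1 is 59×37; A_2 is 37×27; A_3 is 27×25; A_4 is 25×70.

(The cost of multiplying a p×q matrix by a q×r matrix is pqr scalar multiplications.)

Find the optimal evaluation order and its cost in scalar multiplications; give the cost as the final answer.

Adjacent pairs: A_1A_2 = 59·37·27 = 58941; A_2A_3 = 37·27·25 = 24975; A_3A_4 = 27·25·70 = 47250.
Length 3: A_1..A_3: k=1: 0+24975+59·37·25=79550; k=2: 58941+0+59·27·25=98766 → min 79550 | A_2..A_4: k=2: 0+47250+37·27·70=117180; k=3: 24975+0+37·25·70=89725 → min 89725.
Length 4: A_1..A_4: k=1: 0+89725+59·37·70=242535; k=2: 58941+47250+59·27·70=217701; k=3: 79550+0+59·25·70=182800 → min 182800.
Optimal parenthesization: ((A_1 (A_2 A_3)) A_4) with cost 182800.

182800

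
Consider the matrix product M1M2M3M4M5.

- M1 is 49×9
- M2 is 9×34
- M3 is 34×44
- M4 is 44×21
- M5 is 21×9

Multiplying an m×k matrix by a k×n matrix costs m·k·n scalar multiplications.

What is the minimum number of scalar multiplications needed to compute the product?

Adjacent pairs: M1M2 = 49·9·34 = 14994; M2M3 = 9·34·44 = 13464; M3M4 = 34·44·21 = 31416; M4M5 = 44·21·9 = 8316.
Length 3: M1..M3: k=1: 0+13464+49·9·44=32868; k=2: 14994+0+49·34·44=88298 → min 32868 | M2..M4: k=2: 0+31416+9·34·21=37842; k=3: 13464+0+9·44·21=21780 → min 21780 | M3..M5: k=3: 0+8316+34·44·9=21780; k=4: 31416+0+34·21·9=37842 → min 21780.
Length 4: M1..M4: k=1: 0+21780+49·9·21=31041; k=2: 14994+31416+49·34·21=81396; k=3: 32868+0+49·44·21=78144 → min 31041 | M2..M5: k=2: 0+21780+9·34·9=24534; k=3: 13464+8316+9·44·9=25344; k=4: 21780+0+9·21·9=23481 → min 23481.
Length 5: M1..M5: k=1: 0+23481+49·9·9=27450; k=2: 14994+21780+49·34·9=51768; k=3: 32868+8316+49·44·9=60588; k=4: 31041+0+49·21·9=40302 → min 27450.
Optimal order: (M1(((M2M3)M4)M5)) with cost 27450.

27450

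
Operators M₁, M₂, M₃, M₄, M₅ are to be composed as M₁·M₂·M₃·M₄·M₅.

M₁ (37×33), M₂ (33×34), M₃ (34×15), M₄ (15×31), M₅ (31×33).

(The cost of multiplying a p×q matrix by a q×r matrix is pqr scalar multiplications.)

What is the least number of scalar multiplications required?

68805

Adjacent pairs: M₁M₂ = 37·33·34 = 41514; M₂M₃ = 33·34·15 = 16830; M₃M₄ = 34·15·31 = 15810; M₄M₅ = 15·31·33 = 15345.
Length 3: M₁..M₃: k=1: 0+16830+37·33·15=35145; k=2: 41514+0+37·34·15=60384 → min 35145 | M₂..M₄: k=2: 0+15810+33·34·31=50592; k=3: 16830+0+33·15·31=32175 → min 32175 | M₃..M₅: k=3: 0+15345+34·15·33=32175; k=4: 15810+0+34·31·33=50592 → min 32175.
Length 4: M₁..M₄: k=1: 0+32175+37·33·31=70026; k=2: 41514+15810+37·34·31=96322; k=3: 35145+0+37·15·31=52350 → min 52350 | M₂..M₅: k=2: 0+32175+33·34·33=69201; k=3: 16830+15345+33·15·33=48510; k=4: 32175+0+33·31·33=65934 → min 48510.
Length 5: M₁..M₅: k=1: 0+48510+37·33·33=88803; k=2: 41514+32175+37·34·33=115203; k=3: 35145+15345+37·15·33=68805; k=4: 52350+0+37·31·33=90201 → min 68805.
Optimal order: ((M₁·(M₂·M₃))·(M₄·M₅)) with cost 68805.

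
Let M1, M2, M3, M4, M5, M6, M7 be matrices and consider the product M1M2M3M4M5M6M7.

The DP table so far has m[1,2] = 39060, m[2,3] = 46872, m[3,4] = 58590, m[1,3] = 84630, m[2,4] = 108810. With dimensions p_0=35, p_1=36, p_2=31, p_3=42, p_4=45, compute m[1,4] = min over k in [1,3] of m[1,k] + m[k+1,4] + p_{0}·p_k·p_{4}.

m[1,4] = min over k∈[1,3] of m[1,k]+m[k+1,4]+p_{0}·p_k·p_{4}.
k=1: 0 + 108810 + 35·36·45 = 165510; k=2: 39060 + 58590 + 35·31·45 = 146475; k=3: 84630 + 0 + 35·42·45 = 150780.
Minimum: 146475 at k=2.

146475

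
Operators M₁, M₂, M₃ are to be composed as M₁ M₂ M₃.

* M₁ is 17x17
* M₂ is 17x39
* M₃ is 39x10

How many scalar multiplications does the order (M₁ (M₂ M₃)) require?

9520

(M₂ M₃): 17×39 by 39×10 → 17×10, cost 17·39·10 = 6630
(M₁ (M₂ M₃)): 17×17 by 17×10 → 17×10, cost 17·17·10 = 2890; cumulative 9520
Total: 9520 scalar multiplications.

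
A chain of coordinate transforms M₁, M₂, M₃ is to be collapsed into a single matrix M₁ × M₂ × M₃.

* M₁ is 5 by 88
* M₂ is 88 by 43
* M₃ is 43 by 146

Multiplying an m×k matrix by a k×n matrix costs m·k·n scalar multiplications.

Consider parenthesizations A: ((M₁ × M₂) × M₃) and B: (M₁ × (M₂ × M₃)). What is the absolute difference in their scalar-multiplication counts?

566394

Order A = ((M₁ × M₂) × M₃): (M₁ × M₂): 5×88 by 88×43 → 5×43, cost 5·88·43 = 18920; ((M₁ × M₂) × M₃): 5×43 by 43×146 → 5×146, cost 5·43·146 = 31390; cumulative 50310. Total 50310.
Order B = (M₁ × (M₂ × M₃)): (M₂ × M₃): 88×43 by 43×146 → 88×146, cost 88·43·146 = 552464; (M₁ × (M₂ × M₃)): 5×88 by 88×146 → 5×146, cost 5·88·146 = 64240; cumulative 616704. Total 616704.
Difference: |50310 − 616704| = 566394.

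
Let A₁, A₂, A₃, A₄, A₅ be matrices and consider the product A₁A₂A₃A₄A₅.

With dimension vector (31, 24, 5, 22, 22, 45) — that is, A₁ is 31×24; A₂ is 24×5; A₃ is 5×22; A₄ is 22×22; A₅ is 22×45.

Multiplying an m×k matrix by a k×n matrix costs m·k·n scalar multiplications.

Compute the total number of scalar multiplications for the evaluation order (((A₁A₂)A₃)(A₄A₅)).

(A₁A₂): 31×24 by 24×5 → 31×5, cost 31·24·5 = 3720
((A₁A₂)A₃): 31×5 by 5×22 → 31×22, cost 31·5·22 = 3410; cumulative 7130
(A₄A₅): 22×22 by 22×45 → 22×45, cost 22·22·45 = 21780
(((A₁A₂)A₃)(A₄A₅)): 31×22 by 22×45 → 31×45, cost 31·22·45 = 30690; cumulative 59600
Total: 59600 scalar multiplications.

59600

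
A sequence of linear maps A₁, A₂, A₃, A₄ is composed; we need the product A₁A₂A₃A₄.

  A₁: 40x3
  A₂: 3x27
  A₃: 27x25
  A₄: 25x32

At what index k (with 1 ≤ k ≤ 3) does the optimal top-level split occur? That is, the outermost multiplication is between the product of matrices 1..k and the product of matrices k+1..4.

Adjacent pairs: A₁A₂ = 40·3·27 = 3240; A₂A₃ = 3·27·25 = 2025; A₃A₄ = 27·25·32 = 21600.
Length 3: A₁..A₃: k=1: 0+2025+40·3·25=5025; k=2: 3240+0+40·27·25=30240 → min 5025 | A₂..A₄: k=2: 0+21600+3·27·32=24192; k=3: 2025+0+3·25·32=4425 → min 4425.
Top-level splits: k=1: (A₁..A₁)·(A₂..A₄) → 0+4425+40·3·32 = 8265; k=2: (A₁..A₂)·(A₃..A₄) → 3240+21600+40·27·32 = 59400; k=3: (A₁..A₃)·(A₄..A₄) → 5025+0+40·25·32 = 37025.
Best split is after A₁, i.e. k = 1.

1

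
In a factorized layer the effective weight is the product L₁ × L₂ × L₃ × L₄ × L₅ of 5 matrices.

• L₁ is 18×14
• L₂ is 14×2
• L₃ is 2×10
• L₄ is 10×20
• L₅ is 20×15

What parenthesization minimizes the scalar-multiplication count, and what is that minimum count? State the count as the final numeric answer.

Adjacent pairs: L₁L₂ = 18·14·2 = 504; L₂L₃ = 14·2·10 = 280; L₃L₄ = 2·10·20 = 400; L₄L₅ = 10·20·15 = 3000.
Length 3: L₁..L₃: k=1: 0+280+18·14·10=2800; k=2: 504+0+18·2·10=864 → min 864 | L₂..L₄: k=2: 0+400+14·2·20=960; k=3: 280+0+14·10·20=3080 → min 960 | L₃..L₅: k=3: 0+3000+2·10·15=3300; k=4: 400+0+2·20·15=1000 → min 1000.
Length 4: L₁..L₄: k=1: 0+960+18·14·20=6000; k=2: 504+400+18·2·20=1624; k=3: 864+0+18·10·20=4464 → min 1624 | L₂..L₅: k=2: 0+1000+14·2·15=1420; k=3: 280+3000+14·10·15=5380; k=4: 960+0+14·20·15=5160 → min 1420.
Length 5: L₁..L₅: k=1: 0+1420+18·14·15=5200; k=2: 504+1000+18·2·15=2044; k=3: 864+3000+18·10·15=6564; k=4: 1624+0+18·20·15=7024 → min 2044.
Optimal parenthesization: ((L₁ × L₂) × ((L₃ × L₄) × L₅)) with cost 2044.

2044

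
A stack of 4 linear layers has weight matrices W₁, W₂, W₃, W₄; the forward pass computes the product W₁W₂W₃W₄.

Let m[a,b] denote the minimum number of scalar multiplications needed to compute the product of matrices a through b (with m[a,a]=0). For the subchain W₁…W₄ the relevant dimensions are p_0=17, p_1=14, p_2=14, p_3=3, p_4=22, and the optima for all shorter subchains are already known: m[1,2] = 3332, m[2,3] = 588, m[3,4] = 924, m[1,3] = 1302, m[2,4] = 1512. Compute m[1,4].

m[1,4] = min over k∈[1,3] of m[1,k]+m[k+1,4]+p_{0}·p_k·p_{4}.
k=1: 0 + 1512 + 17·14·22 = 6748; k=2: 3332 + 924 + 17·14·22 = 9492; k=3: 1302 + 0 + 17·3·22 = 2424.
Minimum: 2424 at k=3.

2424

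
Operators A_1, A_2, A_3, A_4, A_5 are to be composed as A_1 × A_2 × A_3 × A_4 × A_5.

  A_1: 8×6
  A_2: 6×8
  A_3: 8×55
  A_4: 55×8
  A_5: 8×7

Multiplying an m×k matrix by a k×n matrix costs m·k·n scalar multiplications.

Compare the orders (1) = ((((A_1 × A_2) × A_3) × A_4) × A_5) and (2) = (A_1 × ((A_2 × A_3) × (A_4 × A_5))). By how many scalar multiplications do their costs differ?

494

Order (1) = ((((A_1 × A_2) × A_3) × A_4) × A_5): (A_1 × A_2): 8×6 by 6×8 → 8×8, cost 8·6·8 = 384; ((A_1 × A_2) × A_3): 8×8 by 8×55 → 8×55, cost 8·8·55 = 3520; cumulative 3904; (((A_1 × A_2) × A_3) × A_4): 8×55 by 55×8 → 8×8, cost 8·55·8 = 3520; cumulative 7424; ((((A_1 × A_2) × A_3) × A_4) × A_5): 8×8 by 8×7 → 8×7, cost 8·8·7 = 448; cumulative 7872. Total 7872.
Order (2) = (A_1 × ((A_2 × A_3) × (A_4 × A_5))): (A_2 × A_3): 6×8 by 8×55 → 6×55, cost 6·8·55 = 2640; (A_4 × A_5): 55×8 by 8×7 → 55×7, cost 55·8·7 = 3080; ((A_2 × A_3) × (A_4 × A_5)): 6×55 by 55×7 → 6×7, cost 6·55·7 = 2310; cumulative 8030; (A_1 × ((A_2 × A_3) × (A_4 × A_5))): 8×6 by 6×7 → 8×7, cost 8·6·7 = 336; cumulative 8366. Total 8366.
Difference: |7872 − 8366| = 494.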